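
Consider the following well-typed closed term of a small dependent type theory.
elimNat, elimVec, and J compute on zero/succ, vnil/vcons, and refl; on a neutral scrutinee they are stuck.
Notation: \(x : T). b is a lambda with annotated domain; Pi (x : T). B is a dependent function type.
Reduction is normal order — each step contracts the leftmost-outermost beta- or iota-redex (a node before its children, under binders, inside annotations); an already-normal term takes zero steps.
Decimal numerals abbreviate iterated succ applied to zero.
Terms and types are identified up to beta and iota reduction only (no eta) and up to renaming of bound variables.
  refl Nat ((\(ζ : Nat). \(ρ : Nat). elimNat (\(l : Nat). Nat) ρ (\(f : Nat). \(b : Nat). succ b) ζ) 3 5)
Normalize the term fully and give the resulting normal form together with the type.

reduced normal form:
  refl Nat 8
type:
  Eq Nat 8 8


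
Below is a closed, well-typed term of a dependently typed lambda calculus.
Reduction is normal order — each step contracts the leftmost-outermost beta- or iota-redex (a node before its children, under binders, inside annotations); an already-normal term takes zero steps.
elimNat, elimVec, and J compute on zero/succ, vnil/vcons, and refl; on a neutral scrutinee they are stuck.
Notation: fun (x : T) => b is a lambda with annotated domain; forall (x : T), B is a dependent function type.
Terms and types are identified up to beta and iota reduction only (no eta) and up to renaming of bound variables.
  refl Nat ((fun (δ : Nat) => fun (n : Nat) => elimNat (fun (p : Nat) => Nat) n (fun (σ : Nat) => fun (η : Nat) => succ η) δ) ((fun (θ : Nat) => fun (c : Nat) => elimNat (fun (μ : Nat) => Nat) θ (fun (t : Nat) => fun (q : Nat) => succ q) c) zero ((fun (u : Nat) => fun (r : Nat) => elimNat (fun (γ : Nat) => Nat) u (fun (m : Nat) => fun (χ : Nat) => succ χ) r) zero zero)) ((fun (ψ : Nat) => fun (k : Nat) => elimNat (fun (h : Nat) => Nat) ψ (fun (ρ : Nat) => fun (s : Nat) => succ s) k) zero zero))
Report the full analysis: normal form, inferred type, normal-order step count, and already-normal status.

normal form:
  refl Nat zero
the term's type:
  Eq Nat zero zero
normal-order step count: 12
term was already normal: no
first redex: a beta-redex


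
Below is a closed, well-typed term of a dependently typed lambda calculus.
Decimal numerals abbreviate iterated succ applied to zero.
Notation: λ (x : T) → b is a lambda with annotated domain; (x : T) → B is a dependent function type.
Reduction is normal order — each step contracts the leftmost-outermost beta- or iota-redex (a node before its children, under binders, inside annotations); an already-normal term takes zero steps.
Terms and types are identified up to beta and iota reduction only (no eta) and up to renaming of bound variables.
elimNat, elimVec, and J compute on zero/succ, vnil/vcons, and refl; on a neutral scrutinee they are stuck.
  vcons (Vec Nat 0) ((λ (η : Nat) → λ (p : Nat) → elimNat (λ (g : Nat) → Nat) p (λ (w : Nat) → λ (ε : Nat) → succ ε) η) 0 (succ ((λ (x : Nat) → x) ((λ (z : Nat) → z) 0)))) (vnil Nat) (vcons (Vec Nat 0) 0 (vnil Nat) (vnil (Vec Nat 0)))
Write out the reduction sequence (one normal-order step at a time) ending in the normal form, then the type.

reduction (normal order):
  vcons (Vec Nat 0) ((λ (η : Nat) → λ (p : Nat) → elimNat (λ (g : Nat) → Nat) p (λ (w : Nat) → λ (ε : Nat) → succ ε) η) 0 (succ ((λ (x : Nat) → x) ((λ (z : Nat) → z) 0)))) (vnil Nat) (vcons (Vec Nat 0) 0 (vnil Nat) (vnil (Vec Nat 0)))
  ~> vcons (Vec Nat 0) ((λ (η : Nat) → elimNat (λ (p : Nat) → Nat) η (λ (g : Nat) → λ (w : Nat) → succ w) 0) (succ ((λ (ε : Nat) → ε) ((λ (x : Nat) → x) 0)))) (vnil Nat) (vcons (Vec Nat 0) 0 (vnil Nat) (vnil (Vec Nat 0)))
  ~> vcons (Vec Nat 0) (elimNat (λ (η : Nat) → Nat) (succ ((λ (p : Nat) → p) ((λ (g : Nat) → g) 0))) (λ (w : Nat) → λ (ε : Nat) → succ ε) 0) (vnil Nat) (vcons (Vec Nat 0) 0 (vnil Nat) (vnil (Vec Nat 0)))
  ~> vcons (Vec Nat 0) (succ ((λ (η : Nat) → η) ((λ (p : Nat) → p) 0))) (vnil Nat) (vcons (Vec Nat 0) 0 (vnil Nat) (vnil (Vec Nat 0)))
  ~> vcons (Vec Nat 0) (succ ((λ (η : Nat) → η) 0)) (vnil Nat) (vcons (Vec Nat 0) 0 (vnil Nat) (vnil (Vec Nat 0)))
  ~> vcons (Vec Nat 0) 1 (vnil Nat) (vcons (Vec Nat 0) 0 (vnil Nat) (vnil (Vec Nat 0)))
inferred type:
  Vec (Vec Nat 0) 2


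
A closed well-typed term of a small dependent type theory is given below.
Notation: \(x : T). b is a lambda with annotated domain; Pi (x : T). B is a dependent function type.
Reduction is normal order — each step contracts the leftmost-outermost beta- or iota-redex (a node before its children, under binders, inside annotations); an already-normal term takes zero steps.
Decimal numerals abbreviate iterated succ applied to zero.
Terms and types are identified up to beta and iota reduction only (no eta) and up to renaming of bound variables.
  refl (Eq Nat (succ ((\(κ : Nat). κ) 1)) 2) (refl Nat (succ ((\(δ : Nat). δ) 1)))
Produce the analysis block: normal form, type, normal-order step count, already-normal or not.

resulting normal form:
  refl (Eq Nat 2 2) (refl Nat 2)
type:
  Eq (Eq Nat 2 2) (refl Nat 2) (refl Nat 2)
normal-order step count: 2
started in normal form: no
first redex: a beta-redex


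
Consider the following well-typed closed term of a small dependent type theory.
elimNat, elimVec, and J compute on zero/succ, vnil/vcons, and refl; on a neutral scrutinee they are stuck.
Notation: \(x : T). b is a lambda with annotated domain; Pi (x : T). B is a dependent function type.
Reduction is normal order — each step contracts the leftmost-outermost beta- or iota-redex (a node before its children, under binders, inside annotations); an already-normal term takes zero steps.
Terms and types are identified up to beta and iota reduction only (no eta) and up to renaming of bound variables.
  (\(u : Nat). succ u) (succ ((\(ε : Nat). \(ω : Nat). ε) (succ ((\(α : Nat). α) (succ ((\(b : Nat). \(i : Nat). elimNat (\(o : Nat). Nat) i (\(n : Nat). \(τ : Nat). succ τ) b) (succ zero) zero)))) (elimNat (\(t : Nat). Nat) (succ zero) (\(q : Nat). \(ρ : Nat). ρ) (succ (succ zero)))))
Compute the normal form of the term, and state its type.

reduced normal form:
  succ (succ (succ (succ (succ zero))))
type:
  Nat
observation: contracting a beta-redex first, the term normalizes in 10 steps.


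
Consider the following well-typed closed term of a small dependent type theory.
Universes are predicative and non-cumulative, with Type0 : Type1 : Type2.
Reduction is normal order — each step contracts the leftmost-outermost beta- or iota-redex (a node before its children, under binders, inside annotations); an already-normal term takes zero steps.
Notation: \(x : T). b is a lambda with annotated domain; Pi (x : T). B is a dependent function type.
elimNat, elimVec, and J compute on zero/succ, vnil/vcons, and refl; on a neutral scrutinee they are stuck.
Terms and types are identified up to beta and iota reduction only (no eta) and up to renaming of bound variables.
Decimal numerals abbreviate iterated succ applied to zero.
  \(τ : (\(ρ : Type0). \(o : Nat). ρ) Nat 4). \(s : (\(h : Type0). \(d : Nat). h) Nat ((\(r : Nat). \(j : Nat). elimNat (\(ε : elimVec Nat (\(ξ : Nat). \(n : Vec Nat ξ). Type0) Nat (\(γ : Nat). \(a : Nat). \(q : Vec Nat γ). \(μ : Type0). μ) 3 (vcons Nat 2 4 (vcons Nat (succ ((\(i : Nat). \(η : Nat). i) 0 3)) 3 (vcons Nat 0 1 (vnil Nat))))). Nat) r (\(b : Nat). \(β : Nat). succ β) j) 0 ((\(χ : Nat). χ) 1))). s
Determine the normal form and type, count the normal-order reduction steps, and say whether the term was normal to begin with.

resulting normal form:
  \(τ : Nat). \(ρ : Nat). ρ
the term's type:
  Pi (τ : Nat). Pi (ρ : Nat). Nat
reduction steps (normal order): 4
started in normal form: no
first redex: a beta-redex


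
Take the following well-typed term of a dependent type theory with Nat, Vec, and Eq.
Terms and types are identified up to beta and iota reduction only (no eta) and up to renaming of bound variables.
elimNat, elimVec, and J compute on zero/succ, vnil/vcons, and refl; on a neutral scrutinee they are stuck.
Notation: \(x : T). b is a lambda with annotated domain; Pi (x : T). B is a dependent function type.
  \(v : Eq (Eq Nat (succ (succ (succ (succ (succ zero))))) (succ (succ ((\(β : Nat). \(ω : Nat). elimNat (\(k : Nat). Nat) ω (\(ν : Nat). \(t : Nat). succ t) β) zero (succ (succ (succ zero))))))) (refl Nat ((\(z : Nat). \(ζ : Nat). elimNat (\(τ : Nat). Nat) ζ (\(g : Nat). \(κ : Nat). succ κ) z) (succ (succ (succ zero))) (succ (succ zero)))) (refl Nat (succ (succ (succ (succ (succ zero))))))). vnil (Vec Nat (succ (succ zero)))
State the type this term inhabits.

type:
  Pi (v : Eq (Eq Nat (succ (succ (succ (succ (succ zero))))) (succ (succ (succ (succ (succ zero)))))) (refl Nat (succ (succ (succ (succ (succ zero)))))) (refl Nat (succ (succ (succ (succ (succ zero))))))). Vec (Vec Nat (succ (succ zero))) zero


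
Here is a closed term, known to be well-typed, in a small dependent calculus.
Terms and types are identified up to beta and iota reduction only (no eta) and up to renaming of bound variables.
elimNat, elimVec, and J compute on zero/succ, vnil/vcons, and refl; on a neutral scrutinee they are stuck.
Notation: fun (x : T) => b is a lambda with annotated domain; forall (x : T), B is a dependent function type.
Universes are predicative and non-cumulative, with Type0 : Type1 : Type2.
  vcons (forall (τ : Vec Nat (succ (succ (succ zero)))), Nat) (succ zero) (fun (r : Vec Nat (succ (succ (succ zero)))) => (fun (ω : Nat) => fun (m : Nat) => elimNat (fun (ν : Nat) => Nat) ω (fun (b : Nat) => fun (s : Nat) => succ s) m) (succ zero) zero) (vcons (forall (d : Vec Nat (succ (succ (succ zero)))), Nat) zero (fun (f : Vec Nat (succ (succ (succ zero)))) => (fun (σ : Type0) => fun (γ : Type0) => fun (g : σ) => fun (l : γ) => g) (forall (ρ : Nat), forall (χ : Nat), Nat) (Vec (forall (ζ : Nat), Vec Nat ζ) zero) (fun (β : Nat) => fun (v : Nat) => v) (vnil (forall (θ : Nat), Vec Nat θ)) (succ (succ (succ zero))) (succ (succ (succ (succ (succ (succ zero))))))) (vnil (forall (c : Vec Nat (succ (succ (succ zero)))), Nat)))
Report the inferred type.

type:
  Vec (forall (τ : Vec Nat (succ (succ (succ zero)))), Nat) (succ (succ zero))


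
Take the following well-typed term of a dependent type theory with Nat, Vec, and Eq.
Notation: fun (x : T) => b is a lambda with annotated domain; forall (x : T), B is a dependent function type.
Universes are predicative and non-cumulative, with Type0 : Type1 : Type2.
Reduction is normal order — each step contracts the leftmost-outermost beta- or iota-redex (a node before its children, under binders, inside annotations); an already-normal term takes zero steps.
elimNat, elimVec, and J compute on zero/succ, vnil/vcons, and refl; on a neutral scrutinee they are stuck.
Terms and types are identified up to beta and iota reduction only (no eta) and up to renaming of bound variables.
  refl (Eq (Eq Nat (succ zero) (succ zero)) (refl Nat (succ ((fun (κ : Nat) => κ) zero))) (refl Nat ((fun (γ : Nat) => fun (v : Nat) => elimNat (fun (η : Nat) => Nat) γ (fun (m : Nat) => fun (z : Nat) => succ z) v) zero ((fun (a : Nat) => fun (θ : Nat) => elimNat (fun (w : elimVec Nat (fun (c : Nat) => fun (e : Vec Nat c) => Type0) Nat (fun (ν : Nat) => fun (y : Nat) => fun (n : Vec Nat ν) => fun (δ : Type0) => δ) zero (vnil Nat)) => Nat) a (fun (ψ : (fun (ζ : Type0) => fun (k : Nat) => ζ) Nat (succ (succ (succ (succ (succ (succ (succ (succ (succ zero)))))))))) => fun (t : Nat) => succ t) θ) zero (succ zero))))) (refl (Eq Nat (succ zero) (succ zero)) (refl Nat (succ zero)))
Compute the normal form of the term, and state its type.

reduced normal form:
  refl (Eq (Eq Nat (succ zero) (succ zero)) (refl Nat (succ zero)) (refl Nat (succ zero))) (refl (Eq Nat (succ zero) (succ zero)) (refl Nat (succ zero)))
the term's type:
  Eq (Eq (Eq Nat (succ zero) (succ zero)) (refl Nat (succ zero)) (refl Nat (succ zero))) (refl (Eq Nat (succ zero) (succ zero)) (refl Nat (succ zero))) (refl (Eq Nat (succ zero) (succ zero)) (refl Nat (succ zero)))
observation: 13 normal-order steps normalize the term, beginning with a beta-redex.


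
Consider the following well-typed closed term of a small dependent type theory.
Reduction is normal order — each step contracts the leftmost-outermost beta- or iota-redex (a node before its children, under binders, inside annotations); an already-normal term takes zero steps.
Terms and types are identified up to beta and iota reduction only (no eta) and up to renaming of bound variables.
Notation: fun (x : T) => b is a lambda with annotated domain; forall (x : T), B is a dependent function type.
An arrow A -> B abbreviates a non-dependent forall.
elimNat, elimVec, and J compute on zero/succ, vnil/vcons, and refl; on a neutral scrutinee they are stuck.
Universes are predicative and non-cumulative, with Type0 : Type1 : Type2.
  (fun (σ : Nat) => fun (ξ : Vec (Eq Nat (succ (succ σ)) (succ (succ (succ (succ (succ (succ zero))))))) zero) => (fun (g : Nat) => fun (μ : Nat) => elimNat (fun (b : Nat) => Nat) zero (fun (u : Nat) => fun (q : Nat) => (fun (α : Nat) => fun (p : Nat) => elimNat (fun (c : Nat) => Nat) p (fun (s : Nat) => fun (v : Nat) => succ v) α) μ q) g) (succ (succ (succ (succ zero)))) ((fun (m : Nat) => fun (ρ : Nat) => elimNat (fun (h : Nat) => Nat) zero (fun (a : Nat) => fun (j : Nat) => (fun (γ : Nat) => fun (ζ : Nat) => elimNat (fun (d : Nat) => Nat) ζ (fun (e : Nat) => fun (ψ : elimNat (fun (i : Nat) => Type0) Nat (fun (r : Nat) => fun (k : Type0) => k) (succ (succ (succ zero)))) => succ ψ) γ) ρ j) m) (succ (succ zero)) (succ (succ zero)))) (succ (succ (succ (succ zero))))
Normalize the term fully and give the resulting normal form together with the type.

reduced normal form:
  fun (σ : Vec (Eq Nat (succ (succ (succ (succ (succ (succ zero)))))) (succ (succ (succ (succ (succ (succ zero))))))) zero) => succ (succ (succ (succ (succ (succ (succ (succ (succ (succ (succ (succ (succ (succ (succ (succ zero)))))))))))))))
type:
  Vec (Eq Nat (succ (succ (succ (succ (succ (succ zero)))))) (succ (succ (succ (succ (succ (succ zero))))))) zero -> Nat
observation: the first redex contracted is a beta-redex; the normal form is reached in 184 normal-order steps.


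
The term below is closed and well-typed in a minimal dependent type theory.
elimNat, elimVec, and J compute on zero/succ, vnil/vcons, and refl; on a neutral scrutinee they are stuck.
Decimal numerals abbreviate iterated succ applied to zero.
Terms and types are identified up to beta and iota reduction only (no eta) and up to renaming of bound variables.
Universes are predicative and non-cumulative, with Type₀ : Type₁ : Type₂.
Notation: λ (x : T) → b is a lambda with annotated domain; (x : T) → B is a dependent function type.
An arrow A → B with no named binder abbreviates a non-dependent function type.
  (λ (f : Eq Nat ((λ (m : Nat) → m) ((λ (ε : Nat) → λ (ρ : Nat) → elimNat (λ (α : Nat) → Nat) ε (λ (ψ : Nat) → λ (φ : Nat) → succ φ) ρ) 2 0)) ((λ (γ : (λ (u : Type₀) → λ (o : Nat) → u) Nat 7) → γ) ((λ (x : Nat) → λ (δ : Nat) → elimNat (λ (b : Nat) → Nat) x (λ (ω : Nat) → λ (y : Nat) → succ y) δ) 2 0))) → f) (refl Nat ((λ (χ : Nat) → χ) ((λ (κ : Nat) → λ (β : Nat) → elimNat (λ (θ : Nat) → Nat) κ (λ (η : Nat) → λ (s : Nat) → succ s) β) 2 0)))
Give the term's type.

inferred type:
  Eq Nat 2 2


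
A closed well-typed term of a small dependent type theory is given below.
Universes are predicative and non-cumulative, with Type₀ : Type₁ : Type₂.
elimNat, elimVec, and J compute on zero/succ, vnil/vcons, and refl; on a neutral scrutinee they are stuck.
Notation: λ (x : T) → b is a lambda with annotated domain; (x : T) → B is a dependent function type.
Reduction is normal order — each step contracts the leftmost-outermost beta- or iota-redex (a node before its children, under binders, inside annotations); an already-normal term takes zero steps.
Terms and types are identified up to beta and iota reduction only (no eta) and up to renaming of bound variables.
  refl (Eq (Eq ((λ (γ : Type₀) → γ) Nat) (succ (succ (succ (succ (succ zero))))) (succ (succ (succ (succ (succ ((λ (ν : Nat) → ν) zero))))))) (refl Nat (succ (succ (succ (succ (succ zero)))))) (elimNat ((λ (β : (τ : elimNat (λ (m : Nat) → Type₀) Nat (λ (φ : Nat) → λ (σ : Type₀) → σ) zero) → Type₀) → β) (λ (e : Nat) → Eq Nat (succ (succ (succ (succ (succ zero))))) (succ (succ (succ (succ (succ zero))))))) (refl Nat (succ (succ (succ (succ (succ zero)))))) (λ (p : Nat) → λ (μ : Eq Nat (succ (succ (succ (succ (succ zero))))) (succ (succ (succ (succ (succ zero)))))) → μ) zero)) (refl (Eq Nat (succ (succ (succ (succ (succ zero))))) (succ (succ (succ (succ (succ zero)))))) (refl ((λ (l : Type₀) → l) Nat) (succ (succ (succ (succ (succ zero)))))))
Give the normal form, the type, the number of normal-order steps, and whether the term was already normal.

resulting normal form:
  refl (Eq (Eq Nat (succ (succ (succ (succ (succ zero))))) (succ (succ (succ (succ (succ zero)))))) (refl Nat (succ (succ (succ (succ (succ zero)))))) (refl Nat (succ (succ (succ (succ (succ zero))))))) (refl (Eq Nat (succ (succ (succ (succ (succ zero))))) (succ (succ (succ (succ (succ zero)))))) (refl Nat (succ (succ (succ (succ (succ zero)))))))
type:
  Eq (Eq (Eq Nat (succ (succ (succ (succ (succ zero))))) (succ (succ (succ (succ (succ zero)))))) (refl Nat (succ (succ (succ (succ (succ zero)))))) (refl Nat (succ (succ (succ (succ (succ zero))))))) (refl (Eq Nat (succ (succ (succ (succ (succ zero))))) (succ (succ (succ (succ (succ zero)))))) (refl Nat (succ (succ (succ (succ (succ zero))))))) (refl (Eq Nat (succ (succ (succ (succ (succ zero))))) (succ (succ (succ (succ (succ zero)))))) (refl Nat (succ (succ (succ (succ (succ zero)))))))
steps to reach normal form (normal order): 4
term was already normal: no
first contracted redex: a beta-redex


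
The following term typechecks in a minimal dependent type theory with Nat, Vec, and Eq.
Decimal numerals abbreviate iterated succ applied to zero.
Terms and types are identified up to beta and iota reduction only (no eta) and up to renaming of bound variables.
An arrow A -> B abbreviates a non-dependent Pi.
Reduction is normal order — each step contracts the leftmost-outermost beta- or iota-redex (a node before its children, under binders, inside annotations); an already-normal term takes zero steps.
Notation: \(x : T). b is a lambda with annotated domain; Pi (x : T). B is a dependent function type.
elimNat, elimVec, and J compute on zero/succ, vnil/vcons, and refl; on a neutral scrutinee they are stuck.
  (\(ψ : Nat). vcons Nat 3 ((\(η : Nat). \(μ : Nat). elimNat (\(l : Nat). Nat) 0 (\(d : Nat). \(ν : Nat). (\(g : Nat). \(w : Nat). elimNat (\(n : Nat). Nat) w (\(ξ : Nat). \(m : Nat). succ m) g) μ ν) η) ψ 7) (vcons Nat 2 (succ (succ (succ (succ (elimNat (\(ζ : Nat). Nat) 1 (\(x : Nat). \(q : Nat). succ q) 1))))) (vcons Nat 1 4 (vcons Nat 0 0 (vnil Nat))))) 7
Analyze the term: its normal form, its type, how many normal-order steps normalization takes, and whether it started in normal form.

resulting normal form:
  vcons Nat 3 49 (vcons Nat 2 6 (vcons Nat 1 4 (vcons Nat 0 0 (vnil Nat))))
inferred type:
  Vec Nat 4
normal-order step count: 197
started in normal form: no
first redex: a beta-redex


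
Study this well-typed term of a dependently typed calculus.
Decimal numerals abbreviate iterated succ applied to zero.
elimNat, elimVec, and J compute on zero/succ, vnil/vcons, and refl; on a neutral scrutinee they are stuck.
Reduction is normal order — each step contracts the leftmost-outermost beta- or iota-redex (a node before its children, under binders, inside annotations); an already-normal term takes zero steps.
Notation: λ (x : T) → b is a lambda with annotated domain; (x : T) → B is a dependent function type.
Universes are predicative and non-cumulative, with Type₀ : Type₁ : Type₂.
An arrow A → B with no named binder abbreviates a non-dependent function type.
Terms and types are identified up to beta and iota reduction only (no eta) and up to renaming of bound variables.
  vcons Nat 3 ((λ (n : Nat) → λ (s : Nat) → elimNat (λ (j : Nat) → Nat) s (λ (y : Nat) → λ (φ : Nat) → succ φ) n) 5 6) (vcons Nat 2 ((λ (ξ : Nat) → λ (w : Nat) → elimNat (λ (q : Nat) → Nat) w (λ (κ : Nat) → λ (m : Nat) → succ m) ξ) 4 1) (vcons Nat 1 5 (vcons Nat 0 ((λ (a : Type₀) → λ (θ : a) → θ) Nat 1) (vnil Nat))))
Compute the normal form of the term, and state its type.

normal form:
  vcons Nat 3 11 (vcons Nat 2 5 (vcons Nat 1 5 (vcons Nat 0 1 (vnil Nat))))
type:
  Vec Nat 4
observation: contracting a beta-redex first, the term normalizes in 35 steps.


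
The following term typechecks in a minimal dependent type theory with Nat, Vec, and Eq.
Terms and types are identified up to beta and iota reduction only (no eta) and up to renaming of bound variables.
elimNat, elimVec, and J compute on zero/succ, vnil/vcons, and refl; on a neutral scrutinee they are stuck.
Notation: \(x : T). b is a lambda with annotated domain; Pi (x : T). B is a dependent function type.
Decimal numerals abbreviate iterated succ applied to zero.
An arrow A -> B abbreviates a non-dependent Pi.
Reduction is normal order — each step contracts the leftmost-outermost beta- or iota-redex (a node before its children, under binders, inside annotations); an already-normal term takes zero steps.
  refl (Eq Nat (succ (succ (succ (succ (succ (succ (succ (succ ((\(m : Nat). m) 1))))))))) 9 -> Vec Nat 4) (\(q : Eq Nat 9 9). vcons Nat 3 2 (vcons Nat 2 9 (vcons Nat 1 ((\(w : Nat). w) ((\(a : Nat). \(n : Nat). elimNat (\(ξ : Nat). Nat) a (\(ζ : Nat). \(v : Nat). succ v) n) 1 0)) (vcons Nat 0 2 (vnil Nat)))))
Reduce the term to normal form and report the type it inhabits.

reduced normal form:
  refl (Eq Nat 9 9 -> Vec Nat 4) (\(m : Eq Nat 9 9). vcons Nat 3 2 (vcons Nat 2 9 (vcons Nat 1 1 (vcons Nat 0 2 (vnil Nat)))))
the term's type:
  Eq (Eq Nat 9 9 -> Vec Nat 4) (\(m : Eq Nat 9 9). vcons Nat 3 2 (vcons Nat 2 9 (vcons Nat 1 1 (vcons Nat 0 2 (vnil Nat))))) (\(q : Eq Nat 9 9). vcons Nat 3 2 (vcons Nat 2 9 (vcons Nat 1 1 (vcons Nat 0 2 (vnil Nat)))))
observation: normalization takes exactly 5 steps under the normal-order strategy.


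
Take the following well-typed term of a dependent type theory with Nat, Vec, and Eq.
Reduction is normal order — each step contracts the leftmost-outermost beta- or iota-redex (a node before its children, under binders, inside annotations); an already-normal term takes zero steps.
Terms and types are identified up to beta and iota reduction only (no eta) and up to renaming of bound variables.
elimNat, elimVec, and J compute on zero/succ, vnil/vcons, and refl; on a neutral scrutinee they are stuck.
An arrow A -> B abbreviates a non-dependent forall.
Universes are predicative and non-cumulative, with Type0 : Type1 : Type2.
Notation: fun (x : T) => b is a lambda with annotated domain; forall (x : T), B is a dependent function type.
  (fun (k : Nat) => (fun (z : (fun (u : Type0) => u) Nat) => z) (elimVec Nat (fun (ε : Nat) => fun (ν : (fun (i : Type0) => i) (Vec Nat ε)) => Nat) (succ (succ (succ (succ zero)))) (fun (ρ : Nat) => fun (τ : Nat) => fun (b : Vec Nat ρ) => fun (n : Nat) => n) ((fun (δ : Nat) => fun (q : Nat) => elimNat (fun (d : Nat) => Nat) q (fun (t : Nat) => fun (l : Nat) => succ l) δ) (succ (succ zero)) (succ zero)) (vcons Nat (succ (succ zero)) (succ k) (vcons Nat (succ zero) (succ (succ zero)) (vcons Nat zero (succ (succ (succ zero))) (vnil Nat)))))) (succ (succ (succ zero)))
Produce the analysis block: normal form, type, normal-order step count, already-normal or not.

reduced normal form:
  succ (succ (succ (succ zero)))
inferred type:
  Nat
normal-order step count: 18
started in normal form: no
first contracted redex: a beta-redex


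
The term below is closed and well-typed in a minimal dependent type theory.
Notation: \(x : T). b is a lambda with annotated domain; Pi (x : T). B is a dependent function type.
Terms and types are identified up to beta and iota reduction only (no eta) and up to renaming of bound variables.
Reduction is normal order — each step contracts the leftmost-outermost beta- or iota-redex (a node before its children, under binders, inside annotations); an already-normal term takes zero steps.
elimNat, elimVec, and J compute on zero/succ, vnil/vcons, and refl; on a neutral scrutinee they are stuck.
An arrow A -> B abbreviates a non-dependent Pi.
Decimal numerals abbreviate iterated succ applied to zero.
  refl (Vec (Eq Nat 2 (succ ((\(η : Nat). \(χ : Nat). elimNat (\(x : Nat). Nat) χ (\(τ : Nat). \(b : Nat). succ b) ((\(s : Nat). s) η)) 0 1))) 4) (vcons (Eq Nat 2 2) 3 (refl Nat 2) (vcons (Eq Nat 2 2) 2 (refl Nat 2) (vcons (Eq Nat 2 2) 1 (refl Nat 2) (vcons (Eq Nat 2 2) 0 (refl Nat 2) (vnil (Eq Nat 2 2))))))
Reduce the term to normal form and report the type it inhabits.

resulting normal form:
  refl (Vec (Eq Nat 2 2) 4) (vcons (Eq Nat 2 2) 3 (refl Nat 2) (vcons (Eq Nat 2 2) 2 (refl Nat 2) (vcons (Eq Nat 2 2) 1 (refl Nat 2) (vcons (Eq Nat 2 2) 0 (refl Nat 2) (vnil (Eq Nat 2 2))))))
the term's type:
  Eq (Vec (Eq Nat 2 2) 4) (vcons (Eq Nat 2 2) 3 (refl Nat 2) (vcons (Eq Nat 2 2) 2 (refl Nat 2) (vcons (Eq Nat 2 2) 1 (refl Nat 2) (vcons (Eq Nat 2 2) 0 (refl Nat 2) (vnil (Eq Nat 2 2)))))) (vcons (Eq Nat 2 2) 3 (refl Nat 2) (vcons (Eq Nat 2 2) 2 (refl Nat 2) (vcons (Eq Nat 2 2) 1 (refl Nat 2) (vcons (Eq Nat 2 2) 0 (refl Nat 2) (vnil (Eq Nat 2 2))))))
observation: the first redex contracted is a beta-redex; the normal form is reached in 4 normal-order steps.


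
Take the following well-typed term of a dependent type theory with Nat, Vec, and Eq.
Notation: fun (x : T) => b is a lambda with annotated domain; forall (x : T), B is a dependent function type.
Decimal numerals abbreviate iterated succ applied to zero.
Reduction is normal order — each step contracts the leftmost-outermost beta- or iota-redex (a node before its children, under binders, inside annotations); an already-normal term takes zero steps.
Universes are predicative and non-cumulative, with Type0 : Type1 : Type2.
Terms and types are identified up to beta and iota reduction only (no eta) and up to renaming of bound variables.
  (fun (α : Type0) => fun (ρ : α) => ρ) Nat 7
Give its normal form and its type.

normal form:
  7
type:
  Nat


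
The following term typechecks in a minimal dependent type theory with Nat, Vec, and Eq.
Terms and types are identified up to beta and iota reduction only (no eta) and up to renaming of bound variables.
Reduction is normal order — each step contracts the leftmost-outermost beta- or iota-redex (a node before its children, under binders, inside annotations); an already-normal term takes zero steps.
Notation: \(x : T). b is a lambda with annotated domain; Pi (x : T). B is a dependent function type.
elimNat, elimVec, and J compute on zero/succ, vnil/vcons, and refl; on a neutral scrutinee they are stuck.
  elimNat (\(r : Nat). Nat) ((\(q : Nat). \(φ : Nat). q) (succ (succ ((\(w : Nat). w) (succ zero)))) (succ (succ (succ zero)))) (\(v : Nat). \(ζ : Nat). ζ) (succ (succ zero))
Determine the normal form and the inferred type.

normal form:
  succ (succ (succ zero))
the term's type:
  Nat


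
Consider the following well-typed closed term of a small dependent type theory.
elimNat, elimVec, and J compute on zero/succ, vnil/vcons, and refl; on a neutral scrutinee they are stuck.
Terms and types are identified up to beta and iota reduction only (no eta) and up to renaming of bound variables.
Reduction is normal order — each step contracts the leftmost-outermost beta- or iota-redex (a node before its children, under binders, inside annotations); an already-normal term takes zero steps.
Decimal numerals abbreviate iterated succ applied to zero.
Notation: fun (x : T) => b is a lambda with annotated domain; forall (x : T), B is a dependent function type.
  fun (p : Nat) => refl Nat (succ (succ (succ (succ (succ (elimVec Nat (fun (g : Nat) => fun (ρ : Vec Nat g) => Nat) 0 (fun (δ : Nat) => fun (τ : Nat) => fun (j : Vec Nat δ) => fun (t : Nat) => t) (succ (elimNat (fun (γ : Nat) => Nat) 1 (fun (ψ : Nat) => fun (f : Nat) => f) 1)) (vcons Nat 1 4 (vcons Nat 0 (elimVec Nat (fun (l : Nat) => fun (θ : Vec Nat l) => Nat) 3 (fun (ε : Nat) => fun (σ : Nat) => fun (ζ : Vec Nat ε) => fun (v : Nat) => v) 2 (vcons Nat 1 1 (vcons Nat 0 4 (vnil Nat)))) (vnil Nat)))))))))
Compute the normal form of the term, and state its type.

resulting normal form:
  fun (p : Nat) => refl Nat 5
inferred type:
  forall (p : Nat), Eq Nat 5 5


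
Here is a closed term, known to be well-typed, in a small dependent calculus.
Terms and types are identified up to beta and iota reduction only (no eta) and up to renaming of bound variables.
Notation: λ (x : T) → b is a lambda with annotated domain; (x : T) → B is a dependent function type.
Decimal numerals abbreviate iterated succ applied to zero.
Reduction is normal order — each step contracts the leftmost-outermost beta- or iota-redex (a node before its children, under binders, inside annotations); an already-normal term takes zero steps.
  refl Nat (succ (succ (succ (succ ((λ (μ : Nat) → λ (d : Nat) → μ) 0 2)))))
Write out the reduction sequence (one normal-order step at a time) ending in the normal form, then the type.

normal-order reduction:
  refl Nat (succ (succ (succ (succ ((λ (μ : Nat) → λ (d : Nat) → μ) 0 2)))))
  ~> refl Nat (succ (succ (succ (succ ((λ (μ : Nat) → 0) 2)))))
  ~> refl Nat 4
the term's type:
  Eq Nat 4 4


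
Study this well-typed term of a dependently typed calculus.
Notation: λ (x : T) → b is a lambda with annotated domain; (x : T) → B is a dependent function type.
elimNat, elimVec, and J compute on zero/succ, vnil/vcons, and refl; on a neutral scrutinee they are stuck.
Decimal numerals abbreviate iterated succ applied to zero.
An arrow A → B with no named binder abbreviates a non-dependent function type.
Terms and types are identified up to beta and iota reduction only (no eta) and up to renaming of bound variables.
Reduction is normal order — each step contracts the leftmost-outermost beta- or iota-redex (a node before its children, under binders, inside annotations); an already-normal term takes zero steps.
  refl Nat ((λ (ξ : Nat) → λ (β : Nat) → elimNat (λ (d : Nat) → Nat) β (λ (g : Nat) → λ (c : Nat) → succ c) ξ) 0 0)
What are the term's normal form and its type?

resulting normal form:
  refl Nat 0
inferred type:
  Eq Nat 0 0
observation: the term reaches its normal form after 3 normal-order steps.


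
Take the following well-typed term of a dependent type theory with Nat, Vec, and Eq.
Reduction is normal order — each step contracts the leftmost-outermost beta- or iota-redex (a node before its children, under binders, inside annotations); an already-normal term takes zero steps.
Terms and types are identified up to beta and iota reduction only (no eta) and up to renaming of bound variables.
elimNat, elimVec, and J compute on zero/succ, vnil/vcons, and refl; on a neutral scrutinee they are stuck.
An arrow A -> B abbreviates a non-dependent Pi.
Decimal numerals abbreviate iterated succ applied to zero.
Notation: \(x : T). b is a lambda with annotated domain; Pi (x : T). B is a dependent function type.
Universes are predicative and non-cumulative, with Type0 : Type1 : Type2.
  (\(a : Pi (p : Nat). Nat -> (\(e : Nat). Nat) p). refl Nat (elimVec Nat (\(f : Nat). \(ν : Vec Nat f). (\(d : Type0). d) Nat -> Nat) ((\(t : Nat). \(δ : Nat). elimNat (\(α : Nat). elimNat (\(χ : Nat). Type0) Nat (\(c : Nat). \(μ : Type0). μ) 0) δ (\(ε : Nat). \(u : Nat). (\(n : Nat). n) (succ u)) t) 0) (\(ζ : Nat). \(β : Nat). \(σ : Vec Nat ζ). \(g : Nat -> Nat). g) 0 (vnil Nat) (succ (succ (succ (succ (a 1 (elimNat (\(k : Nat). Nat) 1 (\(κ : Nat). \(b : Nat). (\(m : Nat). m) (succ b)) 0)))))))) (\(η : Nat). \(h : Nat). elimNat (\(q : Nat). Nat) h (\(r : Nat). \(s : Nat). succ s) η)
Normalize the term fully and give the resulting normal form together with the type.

resulting normal form:
  refl Nat 6
inferred type:
  Eq Nat 6 6


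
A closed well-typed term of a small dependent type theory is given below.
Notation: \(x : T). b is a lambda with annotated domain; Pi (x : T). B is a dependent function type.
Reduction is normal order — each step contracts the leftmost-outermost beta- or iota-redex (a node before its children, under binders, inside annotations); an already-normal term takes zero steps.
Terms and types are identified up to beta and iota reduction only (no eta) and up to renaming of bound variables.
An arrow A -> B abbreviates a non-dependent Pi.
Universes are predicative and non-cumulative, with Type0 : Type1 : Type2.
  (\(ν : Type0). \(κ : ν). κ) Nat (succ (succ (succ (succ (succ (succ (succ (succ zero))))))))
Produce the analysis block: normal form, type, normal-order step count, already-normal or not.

reduced normal form:
  succ (succ (succ (succ (succ (succ (succ (succ zero)))))))
the term's type:
  Nat
reduction steps (normal order): 2
term was already normal: no
first redex: a beta-redex


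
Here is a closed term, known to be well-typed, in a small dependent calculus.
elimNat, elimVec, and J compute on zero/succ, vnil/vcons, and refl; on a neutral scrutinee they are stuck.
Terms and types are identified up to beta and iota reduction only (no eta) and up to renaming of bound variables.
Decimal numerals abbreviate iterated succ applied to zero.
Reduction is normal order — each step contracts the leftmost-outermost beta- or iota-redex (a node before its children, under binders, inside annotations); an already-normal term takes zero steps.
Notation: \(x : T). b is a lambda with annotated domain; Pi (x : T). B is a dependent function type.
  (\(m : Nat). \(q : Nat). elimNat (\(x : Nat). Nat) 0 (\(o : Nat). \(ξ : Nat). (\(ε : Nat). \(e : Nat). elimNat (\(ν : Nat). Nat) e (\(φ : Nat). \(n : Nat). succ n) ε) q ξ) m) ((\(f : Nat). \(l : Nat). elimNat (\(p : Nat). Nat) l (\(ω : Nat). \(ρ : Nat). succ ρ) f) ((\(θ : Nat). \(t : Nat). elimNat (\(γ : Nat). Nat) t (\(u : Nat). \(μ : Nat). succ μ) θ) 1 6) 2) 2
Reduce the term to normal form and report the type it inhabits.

reduced normal form:
  18
inferred type:
  Nat


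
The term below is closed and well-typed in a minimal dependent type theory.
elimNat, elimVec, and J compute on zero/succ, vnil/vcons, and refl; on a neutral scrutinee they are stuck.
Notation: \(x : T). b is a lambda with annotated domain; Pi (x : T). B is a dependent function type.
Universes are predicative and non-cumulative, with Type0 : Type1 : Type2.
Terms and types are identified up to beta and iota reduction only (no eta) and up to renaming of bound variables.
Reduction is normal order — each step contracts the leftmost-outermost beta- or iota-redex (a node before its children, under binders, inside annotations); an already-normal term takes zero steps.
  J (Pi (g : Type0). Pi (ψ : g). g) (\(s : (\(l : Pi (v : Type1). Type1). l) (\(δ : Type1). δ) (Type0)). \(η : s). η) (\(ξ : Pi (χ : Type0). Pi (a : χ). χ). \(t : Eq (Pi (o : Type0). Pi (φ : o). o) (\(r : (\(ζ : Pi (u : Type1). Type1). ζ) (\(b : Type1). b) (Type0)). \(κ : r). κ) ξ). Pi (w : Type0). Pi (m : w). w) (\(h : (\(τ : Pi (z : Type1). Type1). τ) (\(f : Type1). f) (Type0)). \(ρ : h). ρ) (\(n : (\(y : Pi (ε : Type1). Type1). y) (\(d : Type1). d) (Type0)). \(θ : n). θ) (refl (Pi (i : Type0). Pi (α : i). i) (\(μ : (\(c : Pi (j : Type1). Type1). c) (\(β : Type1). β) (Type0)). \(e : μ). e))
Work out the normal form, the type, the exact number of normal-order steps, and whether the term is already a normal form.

normal form:
  \(g : Type0). \(ψ : g). ψ
the term's type:
  Pi (g : Type0). Pi (ψ : g). g
steps to reach normal form (normal order): 3
started in normal form: no
first redex: a J iota-redex


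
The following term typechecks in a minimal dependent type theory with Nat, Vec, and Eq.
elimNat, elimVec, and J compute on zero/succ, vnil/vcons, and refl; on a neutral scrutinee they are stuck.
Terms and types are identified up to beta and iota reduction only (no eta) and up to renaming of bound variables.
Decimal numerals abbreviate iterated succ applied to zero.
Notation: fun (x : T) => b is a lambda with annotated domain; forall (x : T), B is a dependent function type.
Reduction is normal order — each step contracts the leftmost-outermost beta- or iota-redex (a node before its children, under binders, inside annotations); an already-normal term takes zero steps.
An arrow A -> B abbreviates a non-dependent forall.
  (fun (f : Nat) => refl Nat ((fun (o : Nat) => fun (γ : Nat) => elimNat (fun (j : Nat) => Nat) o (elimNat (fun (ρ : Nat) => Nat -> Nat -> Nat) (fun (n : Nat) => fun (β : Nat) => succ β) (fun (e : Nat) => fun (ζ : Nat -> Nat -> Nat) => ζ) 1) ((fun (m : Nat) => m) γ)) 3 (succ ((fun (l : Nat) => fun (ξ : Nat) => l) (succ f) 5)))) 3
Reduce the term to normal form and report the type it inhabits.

reduced normal form:
  refl Nat 8
inferred type:
  Eq Nat 8 8
observation: normalization takes exactly 26 steps under the normal-order strategy.


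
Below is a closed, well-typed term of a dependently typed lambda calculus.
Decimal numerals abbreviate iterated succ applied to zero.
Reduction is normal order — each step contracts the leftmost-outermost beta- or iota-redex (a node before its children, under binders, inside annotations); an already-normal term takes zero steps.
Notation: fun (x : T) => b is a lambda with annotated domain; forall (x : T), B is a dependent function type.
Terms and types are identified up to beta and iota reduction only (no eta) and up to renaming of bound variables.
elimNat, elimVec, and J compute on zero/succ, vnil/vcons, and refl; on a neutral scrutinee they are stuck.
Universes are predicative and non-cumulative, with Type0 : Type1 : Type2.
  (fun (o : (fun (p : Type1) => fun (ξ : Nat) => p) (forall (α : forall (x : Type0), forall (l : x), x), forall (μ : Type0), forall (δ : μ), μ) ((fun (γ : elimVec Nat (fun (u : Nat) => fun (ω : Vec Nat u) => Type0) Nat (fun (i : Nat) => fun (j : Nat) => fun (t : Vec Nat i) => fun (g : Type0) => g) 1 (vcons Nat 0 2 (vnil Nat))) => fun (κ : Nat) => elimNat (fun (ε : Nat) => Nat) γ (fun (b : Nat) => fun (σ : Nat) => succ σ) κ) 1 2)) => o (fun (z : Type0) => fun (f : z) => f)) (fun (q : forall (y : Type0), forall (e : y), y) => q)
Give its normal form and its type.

resulting normal form:
  fun (o : Type0) => fun (p : o) => p
the term's type:
  forall (o : Type0), forall (p : o), o
observation: normalization takes exactly 2 steps under the normal-order strategy.


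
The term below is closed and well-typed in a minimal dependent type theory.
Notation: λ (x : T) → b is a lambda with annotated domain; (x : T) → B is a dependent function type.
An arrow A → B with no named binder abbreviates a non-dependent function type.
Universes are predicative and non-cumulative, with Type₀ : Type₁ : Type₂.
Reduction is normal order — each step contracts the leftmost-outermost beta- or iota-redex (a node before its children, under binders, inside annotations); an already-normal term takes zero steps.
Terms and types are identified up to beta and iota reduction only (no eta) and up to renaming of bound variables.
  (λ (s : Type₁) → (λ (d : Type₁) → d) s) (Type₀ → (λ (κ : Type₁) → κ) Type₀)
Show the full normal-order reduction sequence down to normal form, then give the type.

normal-order reduction:
  (λ (s : Type₁) → (λ (d : Type₁) → d) s) (Type₀ → (λ (κ : Type₁) → κ) Type₀)
  ~> (λ (s : Type₁) → s) (Type₀ → (λ (d : Type₁) → d) Type₀)
  ~> Type₀ → (λ (s : Type₁) → s) Type₀
  ~> Type₀ → Type₀
type:
  Type₁


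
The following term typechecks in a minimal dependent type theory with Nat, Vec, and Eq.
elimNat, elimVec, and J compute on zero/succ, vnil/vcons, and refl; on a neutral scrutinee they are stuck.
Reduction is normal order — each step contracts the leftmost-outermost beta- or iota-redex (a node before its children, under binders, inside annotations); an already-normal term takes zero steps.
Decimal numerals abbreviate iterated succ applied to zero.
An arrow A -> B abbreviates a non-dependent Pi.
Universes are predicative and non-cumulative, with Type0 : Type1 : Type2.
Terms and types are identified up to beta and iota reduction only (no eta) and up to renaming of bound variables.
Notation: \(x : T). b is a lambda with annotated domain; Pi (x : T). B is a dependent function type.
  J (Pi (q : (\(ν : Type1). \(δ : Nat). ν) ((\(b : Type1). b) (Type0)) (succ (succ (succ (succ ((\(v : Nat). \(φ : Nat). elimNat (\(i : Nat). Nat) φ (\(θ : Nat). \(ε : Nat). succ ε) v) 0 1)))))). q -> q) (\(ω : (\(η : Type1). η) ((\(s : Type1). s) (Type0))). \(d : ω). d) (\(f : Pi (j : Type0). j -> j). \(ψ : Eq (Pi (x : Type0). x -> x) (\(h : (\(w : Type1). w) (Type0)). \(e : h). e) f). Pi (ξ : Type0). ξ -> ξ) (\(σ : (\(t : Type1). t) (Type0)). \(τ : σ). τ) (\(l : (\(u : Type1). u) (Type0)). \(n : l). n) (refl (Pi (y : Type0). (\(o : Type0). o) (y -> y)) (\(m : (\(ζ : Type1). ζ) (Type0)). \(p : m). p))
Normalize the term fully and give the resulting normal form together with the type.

normal form:
  \(q : Type0). \(ν : q). ν
type:
  Pi (q : Type0). q -> q
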